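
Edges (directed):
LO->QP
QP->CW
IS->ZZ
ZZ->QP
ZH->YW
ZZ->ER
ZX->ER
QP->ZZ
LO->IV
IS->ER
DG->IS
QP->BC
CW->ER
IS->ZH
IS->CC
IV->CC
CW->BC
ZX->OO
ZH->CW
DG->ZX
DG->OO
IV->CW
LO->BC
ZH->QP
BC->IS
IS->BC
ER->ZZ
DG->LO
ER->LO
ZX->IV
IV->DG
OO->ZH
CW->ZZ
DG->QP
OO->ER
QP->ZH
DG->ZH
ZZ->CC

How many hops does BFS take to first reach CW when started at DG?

2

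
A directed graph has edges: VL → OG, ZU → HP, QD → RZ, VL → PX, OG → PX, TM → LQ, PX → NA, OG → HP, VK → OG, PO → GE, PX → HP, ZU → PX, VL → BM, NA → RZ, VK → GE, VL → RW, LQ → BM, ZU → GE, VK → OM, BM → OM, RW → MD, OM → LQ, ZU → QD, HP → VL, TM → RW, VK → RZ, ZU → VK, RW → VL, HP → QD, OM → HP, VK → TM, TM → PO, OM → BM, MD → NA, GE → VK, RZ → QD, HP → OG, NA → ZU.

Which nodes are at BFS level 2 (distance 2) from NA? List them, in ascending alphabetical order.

Level 0: NA
Level 1: RZ, ZU
Level 2: GE, HP, PX, QD, VK
Level 3: OG, OM, TM, VL
Level 4: BM, LQ, PO, RW
Level 5: MD

GE, HP, PX, QD, VK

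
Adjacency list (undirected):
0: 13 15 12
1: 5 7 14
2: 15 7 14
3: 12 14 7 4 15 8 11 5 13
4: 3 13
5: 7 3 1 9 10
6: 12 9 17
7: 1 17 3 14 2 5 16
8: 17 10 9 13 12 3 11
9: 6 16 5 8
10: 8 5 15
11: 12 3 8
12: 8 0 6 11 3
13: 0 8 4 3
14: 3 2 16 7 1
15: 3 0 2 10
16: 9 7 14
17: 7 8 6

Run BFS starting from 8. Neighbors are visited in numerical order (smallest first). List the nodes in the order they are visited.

Visit 8; enqueue 3, 9, 10, 11, 12, 13, 17 → queue [3, 9, 10, 11, 12, 13, 17]
Visit 3; enqueue 4, 5, 7, 14, 15 → queue [9, 10, 11, 12, 13, 17, 4, 5, 7, 14, 15]
Visit 9; enqueue 6, 16 → queue [10, 11, 12, 13, 17, 4, 5, 7, 14, 15, 6, 16]
Visit 10 → queue [11, 12, 13, 17, 4, 5, 7, 14, 15, 6, 16]
Visit 11 → queue [12, 13, 17, 4, 5, 7, 14, 15, 6, 16]
Visit 12; enqueue 0 → queue [13, 17, 4, 5, 7, 14, 15, 6, 16, 0]
Visit 13 → queue [17, 4, 5, 7, 14, 15, 6, 16, 0]
Visit 17 → queue [4, 5, 7, 14, 15, 6, 16, 0]
Visit 4 → queue [5, 7, 14, 15, 6, 16, 0]
Visit 5; enqueue 1 → queue [7, 14, 15, 6, 16, 0, 1]
Visit 7; enqueue 2 → queue [14, 15, 6, 16, 0, 1, 2]
Visit 14 → queue [15, 6, 16, 0, 1, 2]
Visit 15 → queue [6, 16, 0, 1, 2]
Visit 6 → queue [16, 0, 1, 2]
Visit 16 → queue [0, 1, 2]
Visit 0 → queue [1, 2]
Visit 1 → queue [2]
Visit 2 → queue []

8 3 9 10 11 12 13 17 4 5 7 14 15 6 16 0 1 2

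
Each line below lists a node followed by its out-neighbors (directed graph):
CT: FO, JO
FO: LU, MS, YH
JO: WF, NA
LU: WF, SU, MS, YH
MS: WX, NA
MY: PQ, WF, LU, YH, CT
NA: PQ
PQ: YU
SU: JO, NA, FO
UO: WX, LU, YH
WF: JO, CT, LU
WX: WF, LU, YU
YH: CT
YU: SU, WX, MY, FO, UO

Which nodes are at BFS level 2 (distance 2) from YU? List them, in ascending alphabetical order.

Level 0: YU
Level 1: FO, MY, SU, UO, WX
Level 2: CT, JO, LU, MS, NA, PQ, WF, YH

CT, JO, LU, MS, NA, PQ, WF, YH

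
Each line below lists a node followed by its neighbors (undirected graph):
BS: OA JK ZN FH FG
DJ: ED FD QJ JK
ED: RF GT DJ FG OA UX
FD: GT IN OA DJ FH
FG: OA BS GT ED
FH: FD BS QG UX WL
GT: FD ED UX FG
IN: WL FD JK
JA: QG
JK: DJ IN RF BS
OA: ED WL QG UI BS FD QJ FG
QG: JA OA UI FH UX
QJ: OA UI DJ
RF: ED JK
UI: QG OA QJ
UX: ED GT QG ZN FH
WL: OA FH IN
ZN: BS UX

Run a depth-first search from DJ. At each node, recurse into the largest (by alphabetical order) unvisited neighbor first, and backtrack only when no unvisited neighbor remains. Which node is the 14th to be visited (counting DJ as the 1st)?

GT

Visit DJ
DJ → QJ
QJ → UI
UI → QG
QG → UX
UX → ZN
ZN → BS
BS → OA
OA → WL
WL → IN
IN → JK
JK → RF
RF → ED
ED → GT
GT → FG
GT → FD
FD → FH
QG → JA

Visit order: DJ, QJ, UI, QG, UX, ZN, BS, OA, WL, IN, JK, RF, ED, GT, FG, FD, FH, JA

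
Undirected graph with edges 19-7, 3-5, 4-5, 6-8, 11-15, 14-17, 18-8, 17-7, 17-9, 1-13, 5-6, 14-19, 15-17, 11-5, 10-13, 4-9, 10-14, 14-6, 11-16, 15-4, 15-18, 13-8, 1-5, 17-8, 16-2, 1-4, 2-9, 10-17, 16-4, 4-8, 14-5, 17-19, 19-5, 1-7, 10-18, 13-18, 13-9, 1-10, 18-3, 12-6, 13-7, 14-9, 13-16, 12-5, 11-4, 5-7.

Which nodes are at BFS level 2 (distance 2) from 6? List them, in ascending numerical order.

1, 3, 4, 7, 9, 10, 11, 13, 17, 18, 19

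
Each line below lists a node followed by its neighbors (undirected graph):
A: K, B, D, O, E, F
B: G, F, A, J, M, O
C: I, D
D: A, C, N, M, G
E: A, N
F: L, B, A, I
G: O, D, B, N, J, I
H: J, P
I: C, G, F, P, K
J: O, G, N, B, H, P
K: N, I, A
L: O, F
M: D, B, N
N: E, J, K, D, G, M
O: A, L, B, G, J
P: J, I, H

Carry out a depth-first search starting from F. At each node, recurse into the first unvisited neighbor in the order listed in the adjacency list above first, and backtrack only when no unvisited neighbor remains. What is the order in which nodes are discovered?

Visit F
F → L
L → O
O → A
A → K
K → N
N → E
N → J
J → G
G → D
D → C
C → I
I → P
P → H
D → M
M → B

F L O A K N E J G D C I P H M B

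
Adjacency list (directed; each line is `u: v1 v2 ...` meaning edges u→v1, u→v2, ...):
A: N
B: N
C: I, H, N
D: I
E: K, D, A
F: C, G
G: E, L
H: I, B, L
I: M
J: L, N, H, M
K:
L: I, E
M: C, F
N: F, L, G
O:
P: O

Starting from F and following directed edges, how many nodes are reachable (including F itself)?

13

BFS from F visits: F, C, G, I, H, N, E, L, M, B, K, D, A
Reachable nodes: 13 of 16 total.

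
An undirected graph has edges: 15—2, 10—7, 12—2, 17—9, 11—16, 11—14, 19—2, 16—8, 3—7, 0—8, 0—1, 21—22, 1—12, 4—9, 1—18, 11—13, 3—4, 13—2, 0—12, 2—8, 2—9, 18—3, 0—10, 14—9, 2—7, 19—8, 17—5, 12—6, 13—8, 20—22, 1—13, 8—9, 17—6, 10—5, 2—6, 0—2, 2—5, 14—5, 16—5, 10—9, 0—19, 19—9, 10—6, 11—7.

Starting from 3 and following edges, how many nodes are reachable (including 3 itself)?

BFS from 3 visits: 3, 4, 7, 18, 9, 2, 10, 11, 1, 8, 14, 17, 19, 0, 5, 6, 12, 13, 15, 16
Reachable nodes: 20 of 23 total.

20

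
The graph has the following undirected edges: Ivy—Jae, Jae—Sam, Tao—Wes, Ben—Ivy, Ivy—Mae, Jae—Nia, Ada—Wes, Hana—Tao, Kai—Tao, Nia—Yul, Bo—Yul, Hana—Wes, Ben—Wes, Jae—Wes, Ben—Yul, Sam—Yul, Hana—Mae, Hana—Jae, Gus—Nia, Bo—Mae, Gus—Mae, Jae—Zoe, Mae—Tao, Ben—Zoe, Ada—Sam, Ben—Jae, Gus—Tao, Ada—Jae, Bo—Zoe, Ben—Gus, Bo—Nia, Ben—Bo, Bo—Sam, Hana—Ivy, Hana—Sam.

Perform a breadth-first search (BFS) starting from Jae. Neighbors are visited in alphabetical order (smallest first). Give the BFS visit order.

Visit Jae; enqueue Ada, Ben, Hana, Ivy, Nia, Sam, Wes, Zoe → queue [Ada, Ben, Hana, Ivy, Nia, Sam, Wes, Zoe]
Visit Ada → queue [Ben, Hana, Ivy, Nia, Sam, Wes, Zoe]
Visit Ben; enqueue Bo, Gus, Yul → queue [Hana, Ivy, Nia, Sam, Wes, Zoe, Bo, Gus, Yul]
Visit Hana; enqueue Mae, Tao → queue [Ivy, Nia, Sam, Wes, Zoe, Bo, Gus, Yul, Mae, Tao]
Visit Ivy → queue [Nia, Sam, Wes, Zoe, Bo, Gus, Yul, Mae, Tao]
Visit Nia → queue [Sam, Wes, Zoe, Bo, Gus, Yul, Mae, Tao]
Visit Sam → queue [Wes, Zoe, Bo, Gus, Yul, Mae, Tao]
Visit Wes → queue [Zoe, Bo, Gus, Yul, Mae, Tao]
Visit Zoe → queue [Bo, Gus, Yul, Mae, Tao]
Visit Bo → queue [Gus, Yul, Mae, Tao]
Visit Gus → queue [Yul, Mae, Tao]
Visit Yul → queue [Mae, Tao]
Visit Mae → queue [Tao]
Visit Tao; enqueue Kai → queue [Kai]
Visit Kai → queue []

Jae, Ada, Ben, Hana, Ivy, Nia, Sam, Wes, Zoe, Bo, Gus, Yul, Mae, Tao, Kai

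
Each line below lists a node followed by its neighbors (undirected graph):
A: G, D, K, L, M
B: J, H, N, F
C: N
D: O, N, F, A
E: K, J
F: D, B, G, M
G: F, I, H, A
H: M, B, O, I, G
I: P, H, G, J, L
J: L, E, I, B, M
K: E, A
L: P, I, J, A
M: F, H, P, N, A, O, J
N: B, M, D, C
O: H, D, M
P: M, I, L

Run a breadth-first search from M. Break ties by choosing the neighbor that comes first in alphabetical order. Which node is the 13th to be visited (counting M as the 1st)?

B

Visit M; enqueue A, F, H, J, N, O, P → queue [A, F, H, J, N, O, P]
Visit A; enqueue D, G, K, L → queue [F, H, J, N, O, P, D, G, K, L]
Visit F; enqueue B → queue [H, J, N, O, P, D, G, K, L, B]
Visit H; enqueue I → queue [J, N, O, P, D, G, K, L, B, I]
Visit J; enqueue E → queue [N, O, P, D, G, K, L, B, I, E]
Visit N; enqueue C → queue [O, P, D, G, K, L, B, I, E, C]
Visit O → queue [P, D, G, K, L, B, I, E, C]
Visit P → queue [D, G, K, L, B, I, E, C]
Visit D → queue [G, K, L, B, I, E, C]
Visit G → queue [K, L, B, I, E, C]
Visit K → queue [L, B, I, E, C]
Visit L → queue [B, I, E, C]
Visit B → queue [I, E, C]
Visit I → queue [E, C]
Visit E → queue [C]
Visit C → queue []

Visit order: M, A, F, H, J, N, O, P, D, G, K, L, B, I, E, C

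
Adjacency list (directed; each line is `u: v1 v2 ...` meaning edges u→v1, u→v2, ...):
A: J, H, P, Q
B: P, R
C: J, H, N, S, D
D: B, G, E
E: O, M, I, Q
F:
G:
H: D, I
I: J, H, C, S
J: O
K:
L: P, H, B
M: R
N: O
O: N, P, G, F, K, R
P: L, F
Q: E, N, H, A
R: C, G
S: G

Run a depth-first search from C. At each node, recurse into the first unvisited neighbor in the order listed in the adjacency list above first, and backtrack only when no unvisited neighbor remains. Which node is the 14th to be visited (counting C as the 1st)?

Visit C
C → J
J → O
O → N
O → P
P → L
L → H
H → D
D → B
B → R
R → G
D → E
E → M
E → I
I → S
E → Q
Q → A
P → F
O → K

Visit order: C, J, O, N, P, L, H, D, B, R, G, E, M, I, S, Q, A, F, K

I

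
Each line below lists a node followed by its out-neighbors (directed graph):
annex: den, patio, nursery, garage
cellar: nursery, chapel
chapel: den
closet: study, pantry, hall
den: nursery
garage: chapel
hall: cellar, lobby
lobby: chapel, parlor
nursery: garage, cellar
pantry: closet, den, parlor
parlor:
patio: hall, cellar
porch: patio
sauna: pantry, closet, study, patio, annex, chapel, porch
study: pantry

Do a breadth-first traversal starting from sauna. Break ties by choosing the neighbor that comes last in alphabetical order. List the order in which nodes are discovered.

Visit sauna; enqueue study, porch, patio, pantry, closet, chapel, annex → queue [study, porch, patio, pantry, closet, chapel, annex]
Visit study → queue [porch, patio, pantry, closet, chapel, annex]
Visit porch → queue [patio, pantry, closet, chapel, annex]
Visit patio; enqueue hall, cellar → queue [pantry, closet, chapel, annex, hall, cellar]
Visit pantry; enqueue parlor, den → queue [closet, chapel, annex, hall, cellar, parlor, den]
Visit closet → queue [chapel, annex, hall, cellar, parlor, den]
Visit chapel → queue [annex, hall, cellar, parlor, den]
Visit annex; enqueue nursery, garage → queue [hall, cellar, parlor, den, nursery, garage]
Visit hall; enqueue lobby → queue [cellar, parlor, den, nursery, garage, lobby]
Visit cellar → queue [parlor, den, nursery, garage, lobby]
Visit parlor → queue [den, nursery, garage, lobby]
Visit den → queue [nursery, garage, lobby]
Visit nursery → queue [garage, lobby]
Visit garage → queue [lobby]
Visit lobby → queue []

sauna → study → porch → patio → pantry → closet → chapel → annex → hall → cellar → parlor → den → nursery → garage → lobby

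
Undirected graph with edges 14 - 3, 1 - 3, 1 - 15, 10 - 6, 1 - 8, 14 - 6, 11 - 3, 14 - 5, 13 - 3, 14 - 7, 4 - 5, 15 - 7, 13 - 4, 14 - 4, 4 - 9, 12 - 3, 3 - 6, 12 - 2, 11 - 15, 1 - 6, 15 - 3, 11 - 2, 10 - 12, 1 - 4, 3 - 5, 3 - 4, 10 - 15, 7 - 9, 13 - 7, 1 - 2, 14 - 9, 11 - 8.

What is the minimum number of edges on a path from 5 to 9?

2

Level 0: 5
Level 1: 3, 4, 14
Level 2: 1, 6, 7, 9, 11, 12, 13, 15
Level 3: 2, 8, 10
9 first appears at level 2.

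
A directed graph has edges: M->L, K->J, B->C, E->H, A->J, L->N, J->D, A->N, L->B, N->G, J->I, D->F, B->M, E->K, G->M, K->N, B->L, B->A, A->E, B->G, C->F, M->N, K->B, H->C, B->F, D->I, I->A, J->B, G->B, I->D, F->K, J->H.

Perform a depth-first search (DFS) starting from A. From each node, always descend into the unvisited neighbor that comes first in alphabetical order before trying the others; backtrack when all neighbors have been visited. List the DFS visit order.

A, E, H, C, F, K, B, G, M, L, N, J, D, I

Visit A
A → E
E → H
H → C
C → F
F → K
K → B
B → G
G → M
M → L
L → N
K → J
J → D
D → I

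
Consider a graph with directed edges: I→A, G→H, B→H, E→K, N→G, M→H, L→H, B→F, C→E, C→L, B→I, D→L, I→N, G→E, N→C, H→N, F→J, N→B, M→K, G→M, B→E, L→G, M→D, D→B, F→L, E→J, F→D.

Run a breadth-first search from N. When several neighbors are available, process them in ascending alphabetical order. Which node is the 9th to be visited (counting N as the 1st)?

Visit N; enqueue B, C, G → queue [B, C, G]
Visit B; enqueue E, F, H, I → queue [C, G, E, F, H, I]
Visit C; enqueue L → queue [G, E, F, H, I, L]
Visit G; enqueue M → queue [E, F, H, I, L, M]
Visit E; enqueue J, K → queue [F, H, I, L, M, J, K]
Visit F; enqueue D → queue [H, I, L, M, J, K, D]
Visit H → queue [I, L, M, J, K, D]
Visit I; enqueue A → queue [L, M, J, K, D, A]
Visit L → queue [M, J, K, D, A]
Visit M → queue [J, K, D, A]
Visit J → queue [K, D, A]
Visit K → queue [D, A]
Visit D → queue [A]
Visit A → queue []

Visit order: N, B, C, G, E, F, H, I, L, M, J, K, D, A

L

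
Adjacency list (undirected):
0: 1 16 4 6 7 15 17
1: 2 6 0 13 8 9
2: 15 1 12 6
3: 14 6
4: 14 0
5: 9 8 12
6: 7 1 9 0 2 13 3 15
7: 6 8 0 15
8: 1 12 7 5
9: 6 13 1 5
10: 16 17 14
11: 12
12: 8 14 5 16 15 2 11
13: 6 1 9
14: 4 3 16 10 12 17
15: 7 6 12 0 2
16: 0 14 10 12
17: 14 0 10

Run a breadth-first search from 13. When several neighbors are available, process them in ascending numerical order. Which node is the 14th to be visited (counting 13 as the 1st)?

Visit 13; enqueue 1, 6, 9 → queue [1, 6, 9]
Visit 1; enqueue 0, 2, 8 → queue [6, 9, 0, 2, 8]
Visit 6; enqueue 3, 7, 15 → queue [9, 0, 2, 8, 3, 7, 15]
Visit 9; enqueue 5 → queue [0, 2, 8, 3, 7, 15, 5]
Visit 0; enqueue 4, 16, 17 → queue [2, 8, 3, 7, 15, 5, 4, 16, 17]
Visit 2; enqueue 12 → queue [8, 3, 7, 15, 5, 4, 16, 17, 12]
Visit 8 → queue [3, 7, 15, 5, 4, 16, 17, 12]
Visit 3; enqueue 14 → queue [7, 15, 5, 4, 16, 17, 12, 14]
Visit 7 → queue [15, 5, 4, 16, 17, 12, 14]
Visit 15 → queue [5, 4, 16, 17, 12, 14]
Visit 5 → queue [4, 16, 17, 12, 14]
Visit 4 → queue [16, 17, 12, 14]
Visit 16; enqueue 10 → queue [17, 12, 14, 10]
Visit 17 → queue [12, 14, 10]
Visit 12; enqueue 11 → queue [14, 10, 11]
Visit 14 → queue [10, 11]
Visit 10 → queue [11]
Visit 11 → queue []

Visit order: 13, 1, 6, 9, 0, 2, 8, 3, 7, 15, 5, 4, 16, 17, 12, 14, 10, 11

17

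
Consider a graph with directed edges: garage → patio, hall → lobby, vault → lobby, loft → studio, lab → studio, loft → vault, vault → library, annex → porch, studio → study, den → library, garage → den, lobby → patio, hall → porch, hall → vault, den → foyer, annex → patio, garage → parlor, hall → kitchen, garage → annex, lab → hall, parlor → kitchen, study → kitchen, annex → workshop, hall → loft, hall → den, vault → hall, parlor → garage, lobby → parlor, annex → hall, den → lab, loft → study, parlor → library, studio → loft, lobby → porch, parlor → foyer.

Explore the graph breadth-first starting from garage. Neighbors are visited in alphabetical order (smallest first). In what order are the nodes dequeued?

garage, annex, den, parlor, patio, hall, porch, workshop, foyer, lab, library, kitchen, lobby, loft, vault, studio, study

Visit garage; enqueue annex, den, parlor, patio → queue [annex, den, parlor, patio]
Visit annex; enqueue hall, porch, workshop → queue [den, parlor, patio, hall, porch, workshop]
Visit den; enqueue foyer, lab, library → queue [parlor, patio, hall, porch, workshop, foyer, lab, library]
Visit parlor; enqueue kitchen → queue [patio, hall, porch, workshop, foyer, lab, library, kitchen]
Visit patio → queue [hall, porch, workshop, foyer, lab, library, kitchen]
Visit hall; enqueue lobby, loft, vault → queue [porch, workshop, foyer, lab, library, kitchen, lobby, loft, vault]
Visit porch → queue [workshop, foyer, lab, library, kitchen, lobby, loft, vault]
Visit workshop → queue [foyer, lab, library, kitchen, lobby, loft, vault]
Visit foyer → queue [lab, library, kitchen, lobby, loft, vault]
Visit lab; enqueue studio → queue [library, kitchen, lobby, loft, vault, studio]
Visit library → queue [kitchen, lobby, loft, vault, studio]
Visit kitchen → queue [lobby, loft, vault, studio]
Visit lobby → queue [loft, vault, studio]
Visit loft; enqueue study → queue [vault, studio, study]
Visit vault → queue [studio, study]
Visit studio → queue [study]
Visit study → queue []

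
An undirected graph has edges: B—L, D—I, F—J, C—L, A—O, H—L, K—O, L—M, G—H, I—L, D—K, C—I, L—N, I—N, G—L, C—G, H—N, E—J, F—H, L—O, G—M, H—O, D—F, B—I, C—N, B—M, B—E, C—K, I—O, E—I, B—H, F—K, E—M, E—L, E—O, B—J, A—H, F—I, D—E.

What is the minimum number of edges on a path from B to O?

2

Level 0: B
Level 1: E, H, I, J, L, M
Level 2: A, C, D, F, G, N, O
Level 3: K
O first appears at level 2.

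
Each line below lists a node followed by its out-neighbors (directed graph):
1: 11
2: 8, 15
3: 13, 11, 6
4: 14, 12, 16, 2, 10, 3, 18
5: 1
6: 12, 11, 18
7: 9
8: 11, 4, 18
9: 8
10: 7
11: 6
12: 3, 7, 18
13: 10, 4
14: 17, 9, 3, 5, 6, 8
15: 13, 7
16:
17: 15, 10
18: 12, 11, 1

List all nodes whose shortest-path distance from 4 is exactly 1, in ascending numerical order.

2, 3, 10, 12, 14, 16, 18

Level 0: 4
Level 1: 2, 3, 10, 12, 14, 16, 18
Level 2: 1, 5, 6, 7, 8, 9, 11, 13, 15, 17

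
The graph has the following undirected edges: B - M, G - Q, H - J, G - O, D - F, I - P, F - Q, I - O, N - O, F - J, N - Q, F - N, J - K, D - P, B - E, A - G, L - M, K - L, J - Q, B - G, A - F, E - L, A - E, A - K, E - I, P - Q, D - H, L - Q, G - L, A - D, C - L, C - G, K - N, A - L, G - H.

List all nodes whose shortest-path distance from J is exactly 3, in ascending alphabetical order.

B, C, E, I, M, O

Level 0: J
Level 1: F, H, K, Q
Level 2: A, D, G, L, N, P
Level 3: B, C, E, I, M, O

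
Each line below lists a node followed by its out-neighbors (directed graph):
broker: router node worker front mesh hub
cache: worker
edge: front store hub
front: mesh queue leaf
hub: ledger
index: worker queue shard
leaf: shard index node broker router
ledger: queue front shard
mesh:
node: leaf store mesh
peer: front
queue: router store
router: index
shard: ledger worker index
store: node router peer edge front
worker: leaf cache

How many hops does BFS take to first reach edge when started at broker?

3

Level 0: broker
Level 1: front, hub, mesh, node, router, worker
Level 2: cache, index, leaf, ledger, queue, store
Level 3: edge, peer, shard
edge first appears at level 3.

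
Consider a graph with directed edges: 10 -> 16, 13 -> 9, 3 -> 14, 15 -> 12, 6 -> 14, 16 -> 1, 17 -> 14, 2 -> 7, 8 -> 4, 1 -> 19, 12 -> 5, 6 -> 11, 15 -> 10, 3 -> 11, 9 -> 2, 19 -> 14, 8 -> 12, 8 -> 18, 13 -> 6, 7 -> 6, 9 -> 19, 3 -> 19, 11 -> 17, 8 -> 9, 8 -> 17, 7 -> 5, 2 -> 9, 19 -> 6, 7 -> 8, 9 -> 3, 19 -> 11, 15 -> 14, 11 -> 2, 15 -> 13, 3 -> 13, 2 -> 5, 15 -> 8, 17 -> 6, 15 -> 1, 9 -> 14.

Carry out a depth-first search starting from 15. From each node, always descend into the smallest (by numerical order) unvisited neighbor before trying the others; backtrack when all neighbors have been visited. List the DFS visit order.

15 1 19 6 11 2 5 7 8 4 9 3 13 14 12 17 18 10 16

Visit 15
15 → 1
1 → 19
19 → 6
6 → 11
11 → 2
2 → 5
2 → 7
7 → 8
8 → 4
8 → 9
9 → 3
3 → 13
3 → 14
8 → 12
8 → 17
8 → 18
15 → 10
10 → 16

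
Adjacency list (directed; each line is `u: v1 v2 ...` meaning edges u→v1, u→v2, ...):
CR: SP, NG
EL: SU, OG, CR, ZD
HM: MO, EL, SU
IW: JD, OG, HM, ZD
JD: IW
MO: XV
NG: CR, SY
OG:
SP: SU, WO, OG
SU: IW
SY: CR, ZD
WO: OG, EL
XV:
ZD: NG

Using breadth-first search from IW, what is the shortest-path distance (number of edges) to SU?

Level 0: IW
Level 1: HM, JD, OG, ZD
Level 2: EL, MO, NG, SU
Level 3: CR, SY, XV
Level 4: SP
Level 5: WO
SU first appears at level 2.

2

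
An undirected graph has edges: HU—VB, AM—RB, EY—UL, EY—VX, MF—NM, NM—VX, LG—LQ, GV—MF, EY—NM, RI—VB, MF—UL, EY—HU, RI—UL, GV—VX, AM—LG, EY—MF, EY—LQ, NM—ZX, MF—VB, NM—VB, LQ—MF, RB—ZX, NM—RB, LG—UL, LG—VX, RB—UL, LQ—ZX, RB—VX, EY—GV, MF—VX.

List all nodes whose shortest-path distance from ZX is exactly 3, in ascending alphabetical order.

Level 0: ZX
Level 1: LQ, NM, RB
Level 2: AM, EY, LG, MF, UL, VB, VX
Level 3: GV, HU, RI

GV, HU, RI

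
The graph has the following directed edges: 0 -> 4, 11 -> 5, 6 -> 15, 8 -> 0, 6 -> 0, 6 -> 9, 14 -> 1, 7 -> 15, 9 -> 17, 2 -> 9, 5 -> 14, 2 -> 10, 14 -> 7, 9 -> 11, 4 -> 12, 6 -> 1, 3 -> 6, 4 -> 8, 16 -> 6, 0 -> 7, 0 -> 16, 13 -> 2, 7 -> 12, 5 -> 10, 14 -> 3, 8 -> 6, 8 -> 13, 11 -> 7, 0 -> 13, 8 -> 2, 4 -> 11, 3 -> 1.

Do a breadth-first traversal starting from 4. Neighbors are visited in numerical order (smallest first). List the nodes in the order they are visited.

4, 8, 11, 12, 0, 2, 6, 13, 5, 7, 16, 9, 10, 1, 15, 14, 17, 3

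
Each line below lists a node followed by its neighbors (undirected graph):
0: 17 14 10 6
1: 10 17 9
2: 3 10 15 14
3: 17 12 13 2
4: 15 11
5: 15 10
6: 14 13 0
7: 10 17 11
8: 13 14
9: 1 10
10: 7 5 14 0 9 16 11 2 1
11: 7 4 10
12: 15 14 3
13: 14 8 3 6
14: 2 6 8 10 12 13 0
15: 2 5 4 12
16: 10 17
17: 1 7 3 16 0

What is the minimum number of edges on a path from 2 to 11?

2

Level 0: 2
Level 1: 3, 10, 14, 15
Level 2: 0, 1, 4, 5, 6, 7, 8, 9, 11, 12, 13, 16, 17
11 first appears at level 2.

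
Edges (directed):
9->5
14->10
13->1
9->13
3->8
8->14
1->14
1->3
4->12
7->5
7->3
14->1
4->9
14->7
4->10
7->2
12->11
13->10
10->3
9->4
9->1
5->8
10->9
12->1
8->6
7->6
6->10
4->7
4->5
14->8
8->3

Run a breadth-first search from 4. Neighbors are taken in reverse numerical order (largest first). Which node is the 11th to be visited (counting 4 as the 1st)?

6

Visit 4; enqueue 12, 10, 9, 7, 5 → queue [12, 10, 9, 7, 5]
Visit 12; enqueue 11, 1 → queue [10, 9, 7, 5, 11, 1]
Visit 10; enqueue 3 → queue [9, 7, 5, 11, 1, 3]
Visit 9; enqueue 13 → queue [7, 5, 11, 1, 3, 13]
Visit 7; enqueue 6, 2 → queue [5, 11, 1, 3, 13, 6, 2]
Visit 5; enqueue 8 → queue [11, 1, 3, 13, 6, 2, 8]
Visit 11 → queue [1, 3, 13, 6, 2, 8]
Visit 1; enqueue 14 → queue [3, 13, 6, 2, 8, 14]
Visit 3 → queue [13, 6, 2, 8, 14]
Visit 13 → queue [6, 2, 8, 14]
Visit 6 → queue [2, 8, 14]
Visit 2 → queue [8, 14]
Visit 8 → queue [14]
Visit 14 → queue []

Visit order: 4, 12, 10, 9, 7, 5, 11, 1, 3, 13, 6, 2, 8, 14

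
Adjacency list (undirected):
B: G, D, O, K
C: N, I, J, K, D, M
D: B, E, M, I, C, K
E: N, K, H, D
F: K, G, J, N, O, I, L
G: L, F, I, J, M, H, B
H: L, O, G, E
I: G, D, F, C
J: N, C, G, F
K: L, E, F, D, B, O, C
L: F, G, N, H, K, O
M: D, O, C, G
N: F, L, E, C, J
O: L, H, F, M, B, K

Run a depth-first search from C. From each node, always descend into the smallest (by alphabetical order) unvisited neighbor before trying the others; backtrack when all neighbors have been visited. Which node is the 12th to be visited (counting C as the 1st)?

Visit C
C → D
D → B
B → G
G → F
F → I
F → J
J → N
N → E
E → H
H → L
L → K
K → O
O → M

Visit order: C, D, B, G, F, I, J, N, E, H, L, K, O, M

K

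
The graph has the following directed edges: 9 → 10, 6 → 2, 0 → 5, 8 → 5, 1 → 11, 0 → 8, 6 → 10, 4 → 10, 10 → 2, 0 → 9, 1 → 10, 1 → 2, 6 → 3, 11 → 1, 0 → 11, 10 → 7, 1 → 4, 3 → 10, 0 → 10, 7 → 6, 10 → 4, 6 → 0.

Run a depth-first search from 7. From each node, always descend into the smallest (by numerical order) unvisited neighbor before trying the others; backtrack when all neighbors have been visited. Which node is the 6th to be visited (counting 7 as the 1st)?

9

Visit 7
7 → 6
6 → 0
0 → 5
0 → 8
0 → 9
9 → 10
10 → 2
10 → 4
0 → 11
11 → 1
6 → 3

Visit order: 7, 6, 0, 5, 8, 9, 10, 2, 4, 11, 1, 3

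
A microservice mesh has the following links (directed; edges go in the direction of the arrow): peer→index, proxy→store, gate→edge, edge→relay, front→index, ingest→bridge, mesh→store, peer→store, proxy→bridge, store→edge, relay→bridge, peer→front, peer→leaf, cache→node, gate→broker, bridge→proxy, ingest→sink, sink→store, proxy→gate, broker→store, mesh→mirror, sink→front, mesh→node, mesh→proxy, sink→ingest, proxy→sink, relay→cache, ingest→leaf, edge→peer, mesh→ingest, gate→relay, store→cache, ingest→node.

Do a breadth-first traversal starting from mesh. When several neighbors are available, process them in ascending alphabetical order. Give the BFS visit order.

Visit mesh; enqueue ingest, mirror, node, proxy, store → queue [ingest, mirror, node, proxy, store]
Visit ingest; enqueue bridge, leaf, sink → queue [mirror, node, proxy, store, bridge, leaf, sink]
Visit mirror → queue [node, proxy, store, bridge, leaf, sink]
Visit node → queue [proxy, store, bridge, leaf, sink]
Visit proxy; enqueue gate → queue [store, bridge, leaf, sink, gate]
Visit store; enqueue cache, edge → queue [bridge, leaf, sink, gate, cache, edge]
Visit bridge → queue [leaf, sink, gate, cache, edge]
Visit leaf → queue [sink, gate, cache, edge]
Visit sink; enqueue front → queue [gate, cache, edge, front]
Visit gate; enqueue broker, relay → queue [cache, edge, front, broker, relay]
Visit cache → queue [edge, front, broker, relay]
Visit edge; enqueue peer → queue [front, broker, relay, peer]
Visit front; enqueue index → queue [broker, relay, peer, index]
Visit broker → queue [relay, peer, index]
Visit relay → queue [peer, index]
Visit peer → queue [index]
Visit index → queue []

mesh ingest mirror node proxy store bridge leaf sink gate cache edge front broker relay peer index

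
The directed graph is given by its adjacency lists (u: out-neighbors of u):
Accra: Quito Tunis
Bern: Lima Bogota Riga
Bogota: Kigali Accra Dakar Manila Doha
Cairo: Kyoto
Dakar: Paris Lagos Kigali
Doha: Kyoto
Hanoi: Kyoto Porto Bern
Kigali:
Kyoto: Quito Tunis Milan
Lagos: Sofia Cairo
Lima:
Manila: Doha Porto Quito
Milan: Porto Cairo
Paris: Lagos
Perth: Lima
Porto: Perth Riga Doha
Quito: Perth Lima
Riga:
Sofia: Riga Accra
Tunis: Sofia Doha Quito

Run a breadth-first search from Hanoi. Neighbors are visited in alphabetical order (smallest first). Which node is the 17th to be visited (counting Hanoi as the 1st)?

Cairo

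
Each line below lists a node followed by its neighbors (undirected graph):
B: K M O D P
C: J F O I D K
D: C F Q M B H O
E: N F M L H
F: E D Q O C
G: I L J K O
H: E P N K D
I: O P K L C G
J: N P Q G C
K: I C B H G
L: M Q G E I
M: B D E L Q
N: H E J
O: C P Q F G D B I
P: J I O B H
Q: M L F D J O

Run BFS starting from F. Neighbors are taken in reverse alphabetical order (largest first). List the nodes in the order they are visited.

F Q O E D C M L J P I G B N H K

Visit F; enqueue Q, O, E, D, C → queue [Q, O, E, D, C]
Visit Q; enqueue M, L, J → queue [O, E, D, C, M, L, J]
Visit O; enqueue P, I, G, B → queue [E, D, C, M, L, J, P, I, G, B]
Visit E; enqueue N, H → queue [D, C, M, L, J, P, I, G, B, N, H]
Visit D → queue [C, M, L, J, P, I, G, B, N, H]
Visit C; enqueue K → queue [M, L, J, P, I, G, B, N, H, K]
Visit M → queue [L, J, P, I, G, B, N, H, K]
Visit L → queue [J, P, I, G, B, N, H, K]
Visit J → queue [P, I, G, B, N, H, K]
Visit P → queue [I, G, B, N, H, K]
Visit I → queue [G, B, N, H, K]
Visit G → queue [B, N, H, K]
Visit B → queue [N, H, K]
Visit N → queue [H, K]
Visit H → queue [K]
Visit K → queue []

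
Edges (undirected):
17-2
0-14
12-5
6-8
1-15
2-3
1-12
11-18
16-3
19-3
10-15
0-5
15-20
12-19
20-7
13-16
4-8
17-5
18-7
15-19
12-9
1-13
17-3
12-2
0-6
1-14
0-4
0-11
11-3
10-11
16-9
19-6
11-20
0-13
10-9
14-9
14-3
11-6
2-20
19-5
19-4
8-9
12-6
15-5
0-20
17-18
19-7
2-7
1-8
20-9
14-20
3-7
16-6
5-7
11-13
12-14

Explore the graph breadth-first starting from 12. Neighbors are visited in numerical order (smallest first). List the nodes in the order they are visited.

12, 1, 2, 5, 6, 9, 14, 19, 8, 13, 15, 3, 7, 17, 20, 0, 11, 16, 10, 4, 18

Visit 12; enqueue 1, 2, 5, 6, 9, 14, 19 → queue [1, 2, 5, 6, 9, 14, 19]
Visit 1; enqueue 8, 13, 15 → queue [2, 5, 6, 9, 14, 19, 8, 13, 15]
Visit 2; enqueue 3, 7, 17, 20 → queue [5, 6, 9, 14, 19, 8, 13, 15, 3, 7, 17, 20]
Visit 5; enqueue 0 → queue [6, 9, 14, 19, 8, 13, 15, 3, 7, 17, 20, 0]
Visit 6; enqueue 11, 16 → queue [9, 14, 19, 8, 13, 15, 3, 7, 17, 20, 0, 11, 16]
Visit 9; enqueue 10 → queue [14, 19, 8, 13, 15, 3, 7, 17, 20, 0, 11, 16, 10]
Visit 14 → queue [19, 8, 13, 15, 3, 7, 17, 20, 0, 11, 16, 10]
Visit 19; enqueue 4 → queue [8, 13, 15, 3, 7, 17, 20, 0, 11, 16, 10, 4]
Visit 8 → queue [13, 15, 3, 7, 17, 20, 0, 11, 16, 10, 4]
Visit 13 → queue [15, 3, 7, 17, 20, 0, 11, 16, 10, 4]
Visit 15 → queue [3, 7, 17, 20, 0, 11, 16, 10, 4]
Visit 3 → queue [7, 17, 20, 0, 11, 16, 10, 4]
Visit 7; enqueue 18 → queue [17, 20, 0, 11, 16, 10, 4, 18]
Visit 17 → queue [20, 0, 11, 16, 10, 4, 18]
Visit 20 → queue [0, 11, 16, 10, 4, 18]
Visit 0 → queue [11, 16, 10, 4, 18]
Visit 11 → queue [16, 10, 4, 18]
Visit 16 → queue [10, 4, 18]
Visit 10 → queue [4, 18]
Visit 4 → queue [18]
Visit 18 → queue []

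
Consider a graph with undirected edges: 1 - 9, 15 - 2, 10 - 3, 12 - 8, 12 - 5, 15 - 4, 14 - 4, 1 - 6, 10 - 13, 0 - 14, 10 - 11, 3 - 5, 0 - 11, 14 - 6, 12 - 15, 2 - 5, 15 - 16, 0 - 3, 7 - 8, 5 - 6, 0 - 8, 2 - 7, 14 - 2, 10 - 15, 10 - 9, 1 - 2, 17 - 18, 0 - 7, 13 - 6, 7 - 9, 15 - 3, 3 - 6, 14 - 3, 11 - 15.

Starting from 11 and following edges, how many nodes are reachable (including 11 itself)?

17

BFS from 11 visits: 11, 0, 10, 15, 3, 7, 8, 14, 9, 13, 2, 4, 12, 16, 5, 6, 1
Reachable nodes: 17 of 19 total.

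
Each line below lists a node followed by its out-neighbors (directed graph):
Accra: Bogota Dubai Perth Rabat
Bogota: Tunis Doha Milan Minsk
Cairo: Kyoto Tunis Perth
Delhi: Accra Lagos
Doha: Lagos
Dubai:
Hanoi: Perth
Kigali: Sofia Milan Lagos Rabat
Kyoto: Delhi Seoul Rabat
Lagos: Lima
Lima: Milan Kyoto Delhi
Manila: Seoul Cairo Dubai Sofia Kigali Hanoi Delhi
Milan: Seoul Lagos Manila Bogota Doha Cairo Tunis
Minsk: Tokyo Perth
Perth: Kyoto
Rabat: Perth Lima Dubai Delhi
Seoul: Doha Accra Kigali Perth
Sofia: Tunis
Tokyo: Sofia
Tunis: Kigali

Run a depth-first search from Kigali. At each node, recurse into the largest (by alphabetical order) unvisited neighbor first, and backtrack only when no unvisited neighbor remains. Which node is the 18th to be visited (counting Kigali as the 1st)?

Visit Kigali
Kigali → Sofia
Sofia → Tunis
Kigali → Rabat
Rabat → Perth
Perth → Kyoto
Kyoto → Seoul
Seoul → Doha
Doha → Lagos
Lagos → Lima
Lima → Milan
Milan → Manila
Manila → Hanoi
Manila → Dubai
Manila → Delhi
Delhi → Accra
Accra → Bogota
Bogota → Minsk
Minsk → Tokyo
Manila → Cairo

Visit order: Kigali, Sofia, Tunis, Rabat, Perth, Kyoto, Seoul, Doha, Lagos, Lima, Milan, Manila, Hanoi, Dubai, Delhi, Accra, Bogota, Minsk, Tokyo, Cairo

Minsk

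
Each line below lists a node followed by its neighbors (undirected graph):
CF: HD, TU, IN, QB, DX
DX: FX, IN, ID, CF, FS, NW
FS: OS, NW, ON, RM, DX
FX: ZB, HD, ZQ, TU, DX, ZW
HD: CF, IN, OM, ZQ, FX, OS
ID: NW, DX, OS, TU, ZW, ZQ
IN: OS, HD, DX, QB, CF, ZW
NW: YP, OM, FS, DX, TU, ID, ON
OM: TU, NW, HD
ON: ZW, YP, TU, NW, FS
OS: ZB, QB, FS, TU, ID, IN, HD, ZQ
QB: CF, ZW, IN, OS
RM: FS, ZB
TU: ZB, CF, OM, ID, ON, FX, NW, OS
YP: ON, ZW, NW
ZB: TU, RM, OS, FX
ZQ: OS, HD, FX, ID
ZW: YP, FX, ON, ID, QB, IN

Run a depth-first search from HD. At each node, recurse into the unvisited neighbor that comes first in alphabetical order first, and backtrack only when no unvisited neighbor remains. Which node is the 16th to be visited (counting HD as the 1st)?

Visit HD
HD → CF
CF → DX
DX → FS
FS → NW
NW → ID
ID → OS
OS → IN
IN → QB
QB → ZW
ZW → FX
FX → TU
TU → OM
TU → ON
ON → YP
TU → ZB
ZB → RM
FX → ZQ

Visit order: HD, CF, DX, FS, NW, ID, OS, IN, QB, ZW, FX, TU, OM, ON, YP, ZB, RM, ZQ

ZB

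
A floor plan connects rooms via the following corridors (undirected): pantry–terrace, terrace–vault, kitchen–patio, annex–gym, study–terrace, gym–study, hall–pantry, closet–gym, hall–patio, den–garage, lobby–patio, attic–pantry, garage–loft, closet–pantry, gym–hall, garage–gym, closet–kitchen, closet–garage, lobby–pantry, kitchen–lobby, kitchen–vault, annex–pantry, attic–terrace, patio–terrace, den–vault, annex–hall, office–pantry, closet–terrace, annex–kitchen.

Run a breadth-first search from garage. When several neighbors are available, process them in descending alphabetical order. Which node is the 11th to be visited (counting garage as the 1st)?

pantry

Visit garage; enqueue loft, gym, den, closet → queue [loft, gym, den, closet]
Visit loft → queue [gym, den, closet]
Visit gym; enqueue study, hall, annex → queue [den, closet, study, hall, annex]
Visit den; enqueue vault → queue [closet, study, hall, annex, vault]
Visit closet; enqueue terrace, pantry, kitchen → queue [study, hall, annex, vault, terrace, pantry, kitchen]
Visit study → queue [hall, annex, vault, terrace, pantry, kitchen]
Visit hall; enqueue patio → queue [annex, vault, terrace, pantry, kitchen, patio]
Visit annex → queue [vault, terrace, pantry, kitchen, patio]
Visit vault → queue [terrace, pantry, kitchen, patio]
Visit terrace; enqueue attic → queue [pantry, kitchen, patio, attic]
Visit pantry; enqueue office, lobby → queue [kitchen, patio, attic, office, lobby]
Visit kitchen → queue [patio, attic, office, lobby]
Visit patio → queue [attic, office, lobby]
Visit attic → queue [office, lobby]
Visit office → queue [lobby]
Visit lobby → queue []

Visit order: garage, loft, gym, den, closet, study, hall, annex, vault, terrace, pantry, kitchen, patio, attic, office, lobby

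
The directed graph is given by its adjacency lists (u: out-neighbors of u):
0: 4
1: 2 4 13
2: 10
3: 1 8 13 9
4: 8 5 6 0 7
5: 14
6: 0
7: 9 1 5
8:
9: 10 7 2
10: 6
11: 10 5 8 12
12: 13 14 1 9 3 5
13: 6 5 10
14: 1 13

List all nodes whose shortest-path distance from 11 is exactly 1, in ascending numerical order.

5, 8, 10, 12

Level 0: 11
Level 1: 5, 8, 10, 12
Level 2: 1, 3, 6, 9, 13, 14
Level 3: 0, 2, 4, 7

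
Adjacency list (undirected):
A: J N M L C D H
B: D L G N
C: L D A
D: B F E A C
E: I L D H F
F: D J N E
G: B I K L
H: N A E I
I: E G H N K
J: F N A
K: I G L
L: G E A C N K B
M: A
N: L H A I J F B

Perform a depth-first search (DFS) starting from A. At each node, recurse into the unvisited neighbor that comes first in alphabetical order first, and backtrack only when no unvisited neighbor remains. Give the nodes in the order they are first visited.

A → C → D → B → G → I → E → F → J → N → H → L → K → M

Visit A
A → C
C → D
D → B
B → G
G → I
I → E
E → F
F → J
J → N
N → H
N → L
L → K
A → M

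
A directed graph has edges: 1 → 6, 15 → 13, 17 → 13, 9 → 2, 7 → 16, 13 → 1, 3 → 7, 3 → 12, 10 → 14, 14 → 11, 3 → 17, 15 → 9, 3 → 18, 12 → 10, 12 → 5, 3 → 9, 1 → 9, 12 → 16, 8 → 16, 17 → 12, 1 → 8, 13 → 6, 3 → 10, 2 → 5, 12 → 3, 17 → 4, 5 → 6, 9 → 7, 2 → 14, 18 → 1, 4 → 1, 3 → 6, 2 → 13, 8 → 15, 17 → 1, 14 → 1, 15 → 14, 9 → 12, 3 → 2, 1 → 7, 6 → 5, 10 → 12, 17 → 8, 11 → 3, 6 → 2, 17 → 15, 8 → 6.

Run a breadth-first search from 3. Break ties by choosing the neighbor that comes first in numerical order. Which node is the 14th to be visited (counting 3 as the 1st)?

1

Visit 3; enqueue 2, 6, 7, 9, 10, 12, 17, 18 → queue [2, 6, 7, 9, 10, 12, 17, 18]
Visit 2; enqueue 5, 13, 14 → queue [6, 7, 9, 10, 12, 17, 18, 5, 13, 14]
Visit 6 → queue [7, 9, 10, 12, 17, 18, 5, 13, 14]
Visit 7; enqueue 16 → queue [9, 10, 12, 17, 18, 5, 13, 14, 16]
Visit 9 → queue [10, 12, 17, 18, 5, 13, 14, 16]
Visit 10 → queue [12, 17, 18, 5, 13, 14, 16]
Visit 12 → queue [17, 18, 5, 13, 14, 16]
Visit 17; enqueue 1, 4, 8, 15 → queue [18, 5, 13, 14, 16, 1, 4, 8, 15]
Visit 18 → queue [5, 13, 14, 16, 1, 4, 8, 15]
Visit 5 → queue [13, 14, 16, 1, 4, 8, 15]
Visit 13 → queue [14, 16, 1, 4, 8, 15]
Visit 14; enqueue 11 → queue [16, 1, 4, 8, 15, 11]
Visit 16 → queue [1, 4, 8, 15, 11]
Visit 1 → queue [4, 8, 15, 11]
Visit 4 → queue [8, 15, 11]
Visit 8 → queue [15, 11]
Visit 15 → queue [11]
Visit 11 → queue []

Visit order: 3, 2, 6, 7, 9, 10, 12, 17, 18, 5, 13, 14, 16, 1, 4, 8, 15, 11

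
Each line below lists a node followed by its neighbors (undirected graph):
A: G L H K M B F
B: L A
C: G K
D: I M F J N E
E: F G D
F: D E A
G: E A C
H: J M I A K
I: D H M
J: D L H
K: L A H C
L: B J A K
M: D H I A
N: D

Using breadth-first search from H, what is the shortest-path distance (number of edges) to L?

Level 0: H
Level 1: A, I, J, K, M
Level 2: B, C, D, F, G, L
Level 3: E, N
L first appears at level 2.

2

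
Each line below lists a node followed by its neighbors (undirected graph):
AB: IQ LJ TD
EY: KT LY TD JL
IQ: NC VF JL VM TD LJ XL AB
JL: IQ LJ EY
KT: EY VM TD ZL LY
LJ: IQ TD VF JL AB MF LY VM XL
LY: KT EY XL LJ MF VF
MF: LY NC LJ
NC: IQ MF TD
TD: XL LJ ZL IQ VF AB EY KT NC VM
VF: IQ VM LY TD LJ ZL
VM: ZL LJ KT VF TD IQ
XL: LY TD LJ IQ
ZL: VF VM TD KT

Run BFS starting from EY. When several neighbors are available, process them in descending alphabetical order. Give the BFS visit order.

Visit EY; enqueue TD, LY, KT, JL → queue [TD, LY, KT, JL]
Visit TD; enqueue ZL, XL, VM, VF, NC, LJ, IQ, AB → queue [LY, KT, JL, ZL, XL, VM, VF, NC, LJ, IQ, AB]
Visit LY; enqueue MF → queue [KT, JL, ZL, XL, VM, VF, NC, LJ, IQ, AB, MF]
Visit KT → queue [JL, ZL, XL, VM, VF, NC, LJ, IQ, AB, MF]
Visit JL → queue [ZL, XL, VM, VF, NC, LJ, IQ, AB, MF]
Visit ZL → queue [XL, VM, VF, NC, LJ, IQ, AB, MF]
Visit XL → queue [VM, VF, NC, LJ, IQ, AB, MF]
Visit VM → queue [VF, NC, LJ, IQ, AB, MF]
Visit VF → queue [NC, LJ, IQ, AB, MF]
Visit NC → queue [LJ, IQ, AB, MF]
Visit LJ → queue [IQ, AB, MF]
Visit IQ → queue [AB, MF]
Visit AB → queue [MF]
Visit MF → queue []

EY, TD, LY, KT, JL, ZL, XL, VM, VF, NC, LJ, IQ, AB, MF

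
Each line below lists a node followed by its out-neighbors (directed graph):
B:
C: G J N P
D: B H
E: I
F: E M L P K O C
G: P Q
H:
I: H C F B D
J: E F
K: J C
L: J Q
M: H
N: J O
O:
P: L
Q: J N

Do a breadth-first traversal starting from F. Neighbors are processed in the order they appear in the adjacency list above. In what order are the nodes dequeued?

Visit F; enqueue E, M, L, P, K, O, C → queue [E, M, L, P, K, O, C]
Visit E; enqueue I → queue [M, L, P, K, O, C, I]
Visit M; enqueue H → queue [L, P, K, O, C, I, H]
Visit L; enqueue J, Q → queue [P, K, O, C, I, H, J, Q]
Visit P → queue [K, O, C, I, H, J, Q]
Visit K → queue [O, C, I, H, J, Q]
Visit O → queue [C, I, H, J, Q]
Visit C; enqueue G, N → queue [I, H, J, Q, G, N]
Visit I; enqueue B, D → queue [H, J, Q, G, N, B, D]
Visit H → queue [J, Q, G, N, B, D]
Visit J → queue [Q, G, N, B, D]
Visit Q → queue [G, N, B, D]
Visit G → queue [N, B, D]
Visit N → queue [B, D]
Visit B → queue [D]
Visit D → queue []

F -> E -> M -> L -> P -> K -> O -> C -> I -> H -> J -> Q -> G -> N -> B -> D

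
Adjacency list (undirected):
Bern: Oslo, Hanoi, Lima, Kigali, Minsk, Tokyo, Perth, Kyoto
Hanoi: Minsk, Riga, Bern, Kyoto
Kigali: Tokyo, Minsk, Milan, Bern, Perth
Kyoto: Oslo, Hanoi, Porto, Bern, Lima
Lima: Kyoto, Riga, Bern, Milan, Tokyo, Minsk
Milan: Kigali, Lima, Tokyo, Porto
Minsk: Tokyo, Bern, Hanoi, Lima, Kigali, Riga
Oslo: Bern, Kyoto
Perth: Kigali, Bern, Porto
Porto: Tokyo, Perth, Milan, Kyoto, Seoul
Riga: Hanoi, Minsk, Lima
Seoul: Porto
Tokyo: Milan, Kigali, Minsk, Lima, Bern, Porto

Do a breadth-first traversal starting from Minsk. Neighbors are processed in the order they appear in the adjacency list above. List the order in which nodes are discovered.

Visit Minsk; enqueue Tokyo, Bern, Hanoi, Lima, Kigali, Riga → queue [Tokyo, Bern, Hanoi, Lima, Kigali, Riga]
Visit Tokyo; enqueue Milan, Porto → queue [Bern, Hanoi, Lima, Kigali, Riga, Milan, Porto]
Visit Bern; enqueue Oslo, Perth, Kyoto → queue [Hanoi, Lima, Kigali, Riga, Milan, Porto, Oslo, Perth, Kyoto]
Visit Hanoi → queue [Lima, Kigali, Riga, Milan, Porto, Oslo, Perth, Kyoto]
Visit Lima → queue [Kigali, Riga, Milan, Porto, Oslo, Perth, Kyoto]
Visit Kigali → queue [Riga, Milan, Porto, Oslo, Perth, Kyoto]
Visit Riga → queue [Milan, Porto, Oslo, Perth, Kyoto]
Visit Milan → queue [Porto, Oslo, Perth, Kyoto]
Visit Porto; enqueue Seoul → queue [Oslo, Perth, Kyoto, Seoul]
Visit Oslo → queue [Perth, Kyoto, Seoul]
Visit Perth → queue [Kyoto, Seoul]
Visit Kyoto → queue [Seoul]
Visit Seoul → queue []

Minsk Tokyo Bern Hanoi Lima Kigali Riga Milan Porto Oslo Perth Kyoto Seoul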